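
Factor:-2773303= -13^1 * 383^1*557^1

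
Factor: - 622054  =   - 2^1*311027^1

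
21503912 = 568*37859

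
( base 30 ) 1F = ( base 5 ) 140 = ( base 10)45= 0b101101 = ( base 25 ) 1K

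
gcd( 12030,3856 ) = 2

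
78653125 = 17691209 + 60961916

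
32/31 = 32/31 = 1.03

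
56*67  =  3752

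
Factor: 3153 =3^1*1051^1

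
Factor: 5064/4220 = 2^1*3^1*5^( - 1) = 6/5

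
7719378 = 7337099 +382279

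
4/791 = 4/791=0.01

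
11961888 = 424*28212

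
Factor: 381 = 3^1*127^1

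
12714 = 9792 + 2922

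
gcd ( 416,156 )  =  52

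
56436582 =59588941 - 3152359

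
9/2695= 9/2695 = 0.00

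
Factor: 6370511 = 7^1* 881^1 * 1033^1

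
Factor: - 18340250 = - 2^1*5^3*73361^1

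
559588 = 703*796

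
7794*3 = 23382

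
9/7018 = 9/7018 = 0.00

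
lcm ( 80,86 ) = 3440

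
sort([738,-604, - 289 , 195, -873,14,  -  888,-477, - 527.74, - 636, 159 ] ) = [ - 888, - 873,  -  636, - 604, - 527.74, - 477 , - 289,  14,159,195,738]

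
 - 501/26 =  - 501/26 = - 19.27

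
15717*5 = 78585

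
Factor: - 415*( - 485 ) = 5^2 * 83^1*97^1 = 201275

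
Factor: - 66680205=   -  3^1*5^1*17^1 *109^1*2399^1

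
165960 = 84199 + 81761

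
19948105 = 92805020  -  72856915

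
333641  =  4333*77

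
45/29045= 9/5809=0.00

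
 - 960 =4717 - 5677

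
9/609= 3/203=0.01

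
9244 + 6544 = 15788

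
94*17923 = 1684762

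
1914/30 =63 + 4/5= 63.80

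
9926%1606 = 290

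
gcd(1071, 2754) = 153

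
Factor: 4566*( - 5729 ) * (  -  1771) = 2^1 * 3^1*7^1*11^1 * 17^1*23^1*337^1 * 761^1 = 46326905394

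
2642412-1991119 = 651293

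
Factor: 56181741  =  3^1*7^1*11^1 * 107^1*2273^1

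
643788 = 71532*9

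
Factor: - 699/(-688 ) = 2^( - 4)*3^1*43^( - 1)*233^1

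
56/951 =56/951= 0.06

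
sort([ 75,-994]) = [ - 994, 75] 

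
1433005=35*40943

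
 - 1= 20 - 21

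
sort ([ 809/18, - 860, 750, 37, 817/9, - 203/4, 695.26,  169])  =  [ - 860, - 203/4,37,809/18,817/9,169,695.26, 750 ]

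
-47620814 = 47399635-95020449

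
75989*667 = 50684663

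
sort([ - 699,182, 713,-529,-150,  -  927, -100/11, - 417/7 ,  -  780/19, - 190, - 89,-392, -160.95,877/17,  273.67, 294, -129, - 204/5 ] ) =[ - 927, - 699,-529, - 392 , - 190,  -  160.95, - 150,-129,-89, - 417/7,-780/19,- 204/5,-100/11,877/17, 182,  273.67, 294, 713]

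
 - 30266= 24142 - 54408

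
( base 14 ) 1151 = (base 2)101111000011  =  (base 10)3011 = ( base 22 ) 64J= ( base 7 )11531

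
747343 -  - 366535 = 1113878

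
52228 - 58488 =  - 6260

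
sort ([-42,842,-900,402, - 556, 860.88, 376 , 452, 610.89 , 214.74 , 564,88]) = [-900 , - 556,-42, 88,214.74  ,  376, 402 , 452, 564, 610.89, 842,  860.88 ] 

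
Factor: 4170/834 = 5^1  =  5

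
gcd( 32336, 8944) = 688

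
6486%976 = 630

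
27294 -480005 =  - 452711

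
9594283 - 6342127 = 3252156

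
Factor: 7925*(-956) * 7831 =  - 2^2*5^2 * 41^1 * 191^1 *239^1*317^1=-59330005300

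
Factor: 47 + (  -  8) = 39 = 3^1 * 13^1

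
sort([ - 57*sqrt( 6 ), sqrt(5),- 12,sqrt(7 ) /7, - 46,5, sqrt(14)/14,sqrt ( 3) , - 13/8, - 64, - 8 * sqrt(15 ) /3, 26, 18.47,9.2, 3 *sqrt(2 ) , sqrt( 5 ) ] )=[ - 57*sqrt (6), - 64, - 46, - 12, - 8*sqrt ( 15 ) /3, - 13/8,sqrt(  14 )/14, sqrt(7 )/7,sqrt(3 ),  sqrt(5),sqrt(5 ), 3*sqrt(2 ),  5,9.2, 18.47, 26]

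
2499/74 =2499/74 = 33.77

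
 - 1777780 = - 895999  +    -  881781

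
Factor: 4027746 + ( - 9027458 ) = -4999712 = - 2^5*156241^1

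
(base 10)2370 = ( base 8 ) 4502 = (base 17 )837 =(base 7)6624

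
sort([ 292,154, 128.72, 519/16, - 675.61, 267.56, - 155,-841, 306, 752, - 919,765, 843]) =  [  -  919, - 841, - 675.61,  -  155, 519/16,128.72,154, 267.56,292,306,752,765,843]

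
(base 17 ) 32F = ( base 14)496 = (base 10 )916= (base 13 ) 556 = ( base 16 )394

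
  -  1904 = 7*(-272 ) 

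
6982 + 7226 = 14208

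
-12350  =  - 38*325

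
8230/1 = 8230 = 8230.00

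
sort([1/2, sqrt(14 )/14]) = [sqrt( 14)/14,1/2 ]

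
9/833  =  9/833= 0.01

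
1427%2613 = 1427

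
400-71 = 329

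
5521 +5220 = 10741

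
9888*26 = 257088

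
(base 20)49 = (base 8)131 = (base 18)4H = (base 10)89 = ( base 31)2R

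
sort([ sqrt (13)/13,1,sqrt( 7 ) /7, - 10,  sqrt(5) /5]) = [ - 10, sqrt(13)/13, sqrt( 7 )/7, sqrt( 5 ) /5,  1 ] 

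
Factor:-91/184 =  - 2^( - 3 )*7^1*13^1*23^( -1 ) 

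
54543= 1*54543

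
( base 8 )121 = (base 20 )41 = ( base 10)81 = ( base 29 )2N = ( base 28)2P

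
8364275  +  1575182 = 9939457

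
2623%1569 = 1054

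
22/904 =11/452 = 0.02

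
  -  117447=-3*39149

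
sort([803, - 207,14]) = [ - 207, 14,803]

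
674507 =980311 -305804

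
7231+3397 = 10628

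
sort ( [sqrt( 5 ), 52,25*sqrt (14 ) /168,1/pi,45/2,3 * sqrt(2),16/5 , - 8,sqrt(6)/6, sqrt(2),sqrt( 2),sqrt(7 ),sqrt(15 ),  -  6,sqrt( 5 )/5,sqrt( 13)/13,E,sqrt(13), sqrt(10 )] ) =[ - 8, - 6,sqrt( 13)/13,1/pi,sqrt(6 ) /6, sqrt( 5 ) /5, 25 * sqrt( 14 )/168 , sqrt(2),sqrt(2 ), sqrt( 5), sqrt( 7),E , sqrt( 10),  16/5,sqrt(13 ), sqrt ( 15 ), 3*sqrt( 2 ),45/2, 52]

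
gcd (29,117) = 1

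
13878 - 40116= -26238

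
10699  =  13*823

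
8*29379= 235032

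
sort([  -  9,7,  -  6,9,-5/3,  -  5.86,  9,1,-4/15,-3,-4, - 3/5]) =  [ - 9, - 6,-5.86, - 4 , - 3,-5/3, - 3/5, - 4/15, 1,7,9,9] 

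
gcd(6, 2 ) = 2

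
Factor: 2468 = 2^2*617^1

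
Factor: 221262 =2^1*3^1 * 36877^1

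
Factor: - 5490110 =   -  2^1*5^1*549011^1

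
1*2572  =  2572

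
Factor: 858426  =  2^1*3^1*173^1*827^1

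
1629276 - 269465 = 1359811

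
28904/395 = 28904/395 = 73.17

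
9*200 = 1800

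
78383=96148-17765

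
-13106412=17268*(  -  759 )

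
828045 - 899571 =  - 71526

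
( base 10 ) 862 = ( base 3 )1011221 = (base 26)174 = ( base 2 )1101011110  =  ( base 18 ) 2bg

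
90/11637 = 10/1293 =0.01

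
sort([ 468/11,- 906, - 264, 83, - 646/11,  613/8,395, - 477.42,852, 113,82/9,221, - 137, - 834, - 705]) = [ - 906, - 834, - 705, - 477.42,  -  264,-137, - 646/11, 82/9,468/11,613/8 , 83, 113, 221,395, 852]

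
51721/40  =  1293 + 1/40 =1293.03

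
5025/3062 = 5025/3062 = 1.64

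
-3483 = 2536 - 6019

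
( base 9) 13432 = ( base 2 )10001110001101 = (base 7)35351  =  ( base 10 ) 9101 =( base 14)3461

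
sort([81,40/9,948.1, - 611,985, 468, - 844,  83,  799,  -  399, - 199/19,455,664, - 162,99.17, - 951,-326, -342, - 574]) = [ - 951, - 844,- 611, - 574 , - 399, - 342, - 326, - 162, - 199/19 , 40/9,81 , 83  ,  99.17,455,468,664,799,948.1,985 ]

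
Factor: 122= 2^1*61^1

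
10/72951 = 10/72951 = 0.00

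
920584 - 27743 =892841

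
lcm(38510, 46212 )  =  231060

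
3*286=858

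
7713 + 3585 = 11298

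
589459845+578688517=1168148362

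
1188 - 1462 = -274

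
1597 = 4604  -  3007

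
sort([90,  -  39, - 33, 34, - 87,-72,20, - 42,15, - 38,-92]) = [-92 , - 87, - 72, - 42,  -  39, - 38, - 33,15,20,34,90] 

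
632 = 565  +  67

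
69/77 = 69/77 = 0.90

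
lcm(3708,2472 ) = 7416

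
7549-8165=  - 616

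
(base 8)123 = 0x53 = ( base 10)83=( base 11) 76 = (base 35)2d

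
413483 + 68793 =482276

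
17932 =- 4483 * ( - 4 ) 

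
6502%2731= 1040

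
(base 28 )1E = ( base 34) 18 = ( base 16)2A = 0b101010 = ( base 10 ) 42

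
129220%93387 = 35833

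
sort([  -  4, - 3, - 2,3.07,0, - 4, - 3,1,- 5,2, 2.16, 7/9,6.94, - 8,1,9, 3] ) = [ - 8, - 5,  -  4, - 4, - 3, - 3, - 2,  0, 7/9,1,1,2,2.16,3,3.07,6.94,9]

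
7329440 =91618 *80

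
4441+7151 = 11592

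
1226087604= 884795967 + 341291637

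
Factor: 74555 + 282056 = 356611= 19^1*137^2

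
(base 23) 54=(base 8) 167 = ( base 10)119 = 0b1110111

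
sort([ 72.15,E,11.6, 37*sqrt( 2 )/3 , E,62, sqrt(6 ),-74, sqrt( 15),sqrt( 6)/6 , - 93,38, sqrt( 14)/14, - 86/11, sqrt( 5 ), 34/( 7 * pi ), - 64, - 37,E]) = [  -  93, - 74,  -  64,  -  37,  -  86/11 , sqrt(14 )/14, sqrt (6 ) /6,34/ (7*pi ),sqrt( 5 ),sqrt(6) , E, E, E,sqrt( 15), 11.6, 37*sqrt(2)/3, 38, 62,  72.15]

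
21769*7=152383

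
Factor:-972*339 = - 329508  =  -2^2*3^6*113^1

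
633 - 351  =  282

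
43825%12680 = 5785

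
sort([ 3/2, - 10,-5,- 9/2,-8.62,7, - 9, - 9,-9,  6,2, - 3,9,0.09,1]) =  [-10, - 9, - 9, - 9 , - 8.62, - 5 , - 9/2,-3,0.09 , 1, 3/2, 2,6,7,9]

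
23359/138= 23359/138 = 169.27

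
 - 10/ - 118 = 5/59 = 0.08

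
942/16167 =314/5389 = 0.06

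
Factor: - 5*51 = -3^1 * 5^1*17^1=- 255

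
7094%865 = 174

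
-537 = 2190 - 2727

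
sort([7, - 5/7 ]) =[ - 5/7, 7]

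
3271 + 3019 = 6290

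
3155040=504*6260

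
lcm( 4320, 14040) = 56160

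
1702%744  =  214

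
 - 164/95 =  - 2 + 26/95=-1.73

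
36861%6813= 2796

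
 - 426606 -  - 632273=205667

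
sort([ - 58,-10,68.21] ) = [ - 58, - 10, 68.21 ]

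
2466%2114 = 352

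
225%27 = 9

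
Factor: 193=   193^1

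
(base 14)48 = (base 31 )22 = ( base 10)64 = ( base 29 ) 26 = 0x40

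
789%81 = 60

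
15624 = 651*24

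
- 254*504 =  - 128016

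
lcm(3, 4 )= 12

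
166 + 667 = 833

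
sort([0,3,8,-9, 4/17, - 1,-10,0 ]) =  [ - 10, - 9, - 1 , 0,0,4/17,  3, 8 ]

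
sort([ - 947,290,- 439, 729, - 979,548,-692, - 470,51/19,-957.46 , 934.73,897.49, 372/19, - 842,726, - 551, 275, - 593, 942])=[ - 979, - 957.46, - 947,-842, - 692,  -  593, - 551, - 470, -439, 51/19,372/19,275,290,548,726,729,  897.49,934.73,942 ] 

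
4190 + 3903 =8093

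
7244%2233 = 545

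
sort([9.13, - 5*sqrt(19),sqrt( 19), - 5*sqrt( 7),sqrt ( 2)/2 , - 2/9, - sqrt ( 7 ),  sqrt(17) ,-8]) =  [ - 5*sqrt( 19 ), - 5*sqrt(  7), - 8 ,-sqrt(7 ) ,  -  2/9,sqrt(2)/2,sqrt( 17) , sqrt( 19 ), 9.13]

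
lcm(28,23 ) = 644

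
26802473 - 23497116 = 3305357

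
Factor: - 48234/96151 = -2^1*3^1*11^(-1 ) * 8039^1*8741^( - 1 )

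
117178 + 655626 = 772804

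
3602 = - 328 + 3930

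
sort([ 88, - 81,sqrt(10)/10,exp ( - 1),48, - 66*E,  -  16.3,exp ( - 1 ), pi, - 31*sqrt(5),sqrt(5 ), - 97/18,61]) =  [ - 66*E, - 81, - 31*sqrt(5), - 16.3, - 97/18,sqrt( 10 )/10,exp( - 1),  exp(-1),sqrt ( 5 ),pi , 48, 61 , 88] 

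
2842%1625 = 1217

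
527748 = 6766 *78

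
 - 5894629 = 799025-6693654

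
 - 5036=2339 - 7375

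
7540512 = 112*67326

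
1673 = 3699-2026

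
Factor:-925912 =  - 2^3*13^1 * 29^1 * 307^1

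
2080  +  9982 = 12062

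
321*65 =20865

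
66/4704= 11/784  =  0.01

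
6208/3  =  2069 + 1/3 = 2069.33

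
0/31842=0=0.00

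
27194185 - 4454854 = 22739331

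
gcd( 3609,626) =1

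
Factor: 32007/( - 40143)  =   -10669/13381   =  - 47^1* 227^1*13381^( - 1 )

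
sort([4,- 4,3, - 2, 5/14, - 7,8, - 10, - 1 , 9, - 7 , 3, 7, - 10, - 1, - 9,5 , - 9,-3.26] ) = [ - 10,-10,-9 , - 9, - 7, - 7 , - 4, - 3.26,-2, - 1, - 1, 5/14, 3,3,4, 5  ,  7,8,9]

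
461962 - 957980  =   - 496018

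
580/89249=580/89249 = 0.01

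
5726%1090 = 276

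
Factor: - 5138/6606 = -7/9 = - 3^( - 2)*7^1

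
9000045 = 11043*815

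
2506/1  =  2506=2506.00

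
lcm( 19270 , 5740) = 269780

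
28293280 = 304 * 93070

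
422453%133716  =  21305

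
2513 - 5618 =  - 3105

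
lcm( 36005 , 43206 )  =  216030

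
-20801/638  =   - 33+23/58 = -32.60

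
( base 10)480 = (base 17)1b4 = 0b111100000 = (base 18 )18c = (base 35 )DP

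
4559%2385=2174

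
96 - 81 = 15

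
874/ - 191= -5 + 81/191  =  - 4.58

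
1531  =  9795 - 8264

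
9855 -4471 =5384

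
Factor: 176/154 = 8/7 = 2^3 * 7^( - 1 )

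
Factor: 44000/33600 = 2^ ( -1)*3^ ( - 1 )*5^1 * 7^( - 1) * 11^1 = 55/42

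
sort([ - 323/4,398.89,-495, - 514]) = [  -  514,-495, - 323/4,398.89 ]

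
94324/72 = 1310+1/18  =  1310.06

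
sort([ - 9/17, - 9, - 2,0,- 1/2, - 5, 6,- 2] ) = [ - 9,-5, - 2, - 2,-9/17, -1/2,  0, 6 ]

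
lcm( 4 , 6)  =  12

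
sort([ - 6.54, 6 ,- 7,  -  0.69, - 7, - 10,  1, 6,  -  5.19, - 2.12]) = [ - 10, - 7, - 7, - 6.54, - 5.19 , - 2.12, - 0.69 , 1, 6, 6 ] 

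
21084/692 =5271/173= 30.47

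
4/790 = 2/395 = 0.01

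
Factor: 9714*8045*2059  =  2^1*3^1*5^1*29^1*71^1*1609^1*1619^1 = 160909058670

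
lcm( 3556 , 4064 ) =28448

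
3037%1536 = 1501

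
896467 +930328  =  1826795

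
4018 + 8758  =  12776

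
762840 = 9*84760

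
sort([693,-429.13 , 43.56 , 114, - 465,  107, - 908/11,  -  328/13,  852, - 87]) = [  -  465, - 429.13, - 87 ,-908/11, - 328/13 , 43.56, 107,114, 693, 852]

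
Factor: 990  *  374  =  370260 = 2^2*3^2*  5^1 * 11^2 * 17^1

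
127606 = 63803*2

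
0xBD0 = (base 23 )5GB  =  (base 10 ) 3024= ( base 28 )3o0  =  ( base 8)5720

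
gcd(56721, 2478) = 21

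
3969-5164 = -1195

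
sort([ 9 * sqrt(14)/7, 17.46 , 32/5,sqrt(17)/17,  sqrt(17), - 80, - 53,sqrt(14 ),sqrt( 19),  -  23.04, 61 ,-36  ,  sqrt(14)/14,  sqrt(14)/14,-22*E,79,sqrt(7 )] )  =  [ - 80, - 22* E  ,-53, - 36,-23.04, sqrt( 17)/17, sqrt( 14)/14,sqrt(14) /14,sqrt(7 ),sqrt (14),sqrt(17),sqrt(19), 9*sqrt(14)/7 , 32/5,17.46,61,79 ]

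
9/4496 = 9/4496 = 0.00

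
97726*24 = 2345424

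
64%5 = 4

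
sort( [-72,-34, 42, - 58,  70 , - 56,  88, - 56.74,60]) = [ - 72,- 58 , - 56.74, - 56, - 34,42, 60, 70 , 88 ] 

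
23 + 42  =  65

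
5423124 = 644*8421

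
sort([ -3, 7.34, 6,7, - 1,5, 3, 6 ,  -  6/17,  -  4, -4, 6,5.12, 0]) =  [ - 4, - 4, -3, -1,-6/17,0,3, 5,  5.12,  6,6, 6, 7, 7.34] 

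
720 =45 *16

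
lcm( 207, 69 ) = 207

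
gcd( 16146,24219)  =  8073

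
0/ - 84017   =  0/1 = -0.00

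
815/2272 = 815/2272 = 0.36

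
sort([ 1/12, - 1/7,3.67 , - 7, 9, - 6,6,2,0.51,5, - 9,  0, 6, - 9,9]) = [ - 9, - 9, - 7, - 6, - 1/7,0,1/12,0.51,2,3.67, 5,6,6,9,9 ]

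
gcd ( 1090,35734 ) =2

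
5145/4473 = 245/213 = 1.15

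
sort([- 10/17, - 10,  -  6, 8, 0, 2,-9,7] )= [ -10, - 9, - 6,  -  10/17, 0 , 2, 7 , 8]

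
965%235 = 25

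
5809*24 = 139416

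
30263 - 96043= - 65780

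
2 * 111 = 222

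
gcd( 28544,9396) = 4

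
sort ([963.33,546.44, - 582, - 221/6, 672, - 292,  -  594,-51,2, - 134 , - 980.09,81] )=[ - 980.09, - 594, - 582, - 292, - 134,  -  51, - 221/6,2,81,546.44,672, 963.33] 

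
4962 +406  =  5368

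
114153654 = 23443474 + 90710180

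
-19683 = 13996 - 33679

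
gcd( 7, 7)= 7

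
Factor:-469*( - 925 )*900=2^2 * 3^2 * 5^4 * 7^1*37^1*67^1= 390442500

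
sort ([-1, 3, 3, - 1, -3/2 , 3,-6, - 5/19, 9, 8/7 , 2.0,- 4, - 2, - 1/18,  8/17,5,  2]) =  [ - 6 , - 4,  -  2 , - 3/2 , - 1, - 1,- 5/19, - 1/18, 8/17, 8/7,  2.0,  2 , 3, 3, 3 , 5, 9] 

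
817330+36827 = 854157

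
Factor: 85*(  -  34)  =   - 2^1*5^1 * 17^2 = - 2890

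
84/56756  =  3/2027 = 0.00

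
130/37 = 3 + 19/37 = 3.51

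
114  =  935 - 821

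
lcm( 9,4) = 36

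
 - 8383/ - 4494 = 1 + 3889/4494= 1.87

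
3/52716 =1/17572 = 0.00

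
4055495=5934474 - 1878979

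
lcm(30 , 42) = 210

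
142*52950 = 7518900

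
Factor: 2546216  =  2^3*31^1*10267^1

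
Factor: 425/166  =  2^( - 1 )*5^2*17^1*83^( - 1)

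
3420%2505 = 915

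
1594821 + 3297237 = 4892058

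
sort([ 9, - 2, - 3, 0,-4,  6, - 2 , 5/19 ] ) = [-4,-3,-2, - 2, 0 , 5/19 , 6, 9]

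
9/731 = 9/731 = 0.01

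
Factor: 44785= 5^1*13^2*53^1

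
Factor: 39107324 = 2^2*59^1*165709^1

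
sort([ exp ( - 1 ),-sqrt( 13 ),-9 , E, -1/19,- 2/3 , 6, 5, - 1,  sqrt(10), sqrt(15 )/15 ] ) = [ -9, - sqrt(13 ), - 1, - 2/3 , - 1/19,sqrt(15) /15, exp( - 1), E,sqrt(10 ),  5 , 6] 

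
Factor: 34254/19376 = 2^(  -  3)*3^2*7^(  -  1 )*  11^1 = 99/56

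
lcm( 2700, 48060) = 240300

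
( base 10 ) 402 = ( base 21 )J3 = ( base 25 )G2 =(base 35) BH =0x192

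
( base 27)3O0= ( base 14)1067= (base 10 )2835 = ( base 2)101100010011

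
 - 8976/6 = -1496=- 1496.00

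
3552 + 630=4182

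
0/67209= 0 = 0.00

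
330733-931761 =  - 601028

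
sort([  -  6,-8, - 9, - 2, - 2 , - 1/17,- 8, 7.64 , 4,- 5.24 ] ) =[-9, - 8, - 8, - 6 ,-5.24, - 2,-2,-1/17,4, 7.64] 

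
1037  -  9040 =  - 8003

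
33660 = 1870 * 18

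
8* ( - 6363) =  - 50904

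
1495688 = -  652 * (  -  2294 )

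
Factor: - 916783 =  - 7^1 * 130969^1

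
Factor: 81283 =81283^1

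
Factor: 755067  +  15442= 770509 = 127^1 * 6067^1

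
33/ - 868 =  - 33/868= - 0.04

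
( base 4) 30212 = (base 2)1100100110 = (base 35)n1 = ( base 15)38b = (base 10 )806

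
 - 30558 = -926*33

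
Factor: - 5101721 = -857^1*5953^1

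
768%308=152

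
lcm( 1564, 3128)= 3128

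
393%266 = 127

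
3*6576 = 19728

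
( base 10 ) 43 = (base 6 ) 111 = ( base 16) 2B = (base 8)53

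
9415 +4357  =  13772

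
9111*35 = 318885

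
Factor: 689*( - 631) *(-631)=274332929 = 13^1*53^1*631^2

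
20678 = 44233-23555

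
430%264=166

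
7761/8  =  970+1/8= 970.12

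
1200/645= 80/43  =  1.86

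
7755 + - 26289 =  - 18534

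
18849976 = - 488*(  -  38627) 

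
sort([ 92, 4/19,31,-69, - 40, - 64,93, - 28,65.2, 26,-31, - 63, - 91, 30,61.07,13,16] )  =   [ - 91, - 69,- 64,- 63, -40, - 31, - 28, 4/19, 13 , 16,26,30,31,61.07,  65.2, 92, 93 ]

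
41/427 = 41/427 = 0.10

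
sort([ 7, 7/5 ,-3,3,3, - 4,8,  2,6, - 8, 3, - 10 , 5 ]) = [ - 10, - 8, - 4, - 3,7/5,  2,3,3,3 , 5,6,7,8 ]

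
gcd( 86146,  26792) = 2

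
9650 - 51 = 9599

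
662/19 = 662/19 = 34.84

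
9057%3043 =2971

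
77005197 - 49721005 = 27284192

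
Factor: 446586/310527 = 686/477 = 2^1*3^( - 2)* 7^3*53^ ( - 1)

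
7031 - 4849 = 2182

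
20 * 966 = 19320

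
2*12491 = 24982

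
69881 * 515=35988715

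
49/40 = 49/40 = 1.23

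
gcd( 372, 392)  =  4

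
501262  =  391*1282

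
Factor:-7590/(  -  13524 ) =2^(-1 )*5^1 * 7^( - 2 )*11^1 =55/98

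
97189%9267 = 4519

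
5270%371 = 76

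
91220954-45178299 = 46042655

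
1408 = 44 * 32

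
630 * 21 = 13230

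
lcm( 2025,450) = 4050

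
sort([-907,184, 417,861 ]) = [ - 907, 184,417,861] 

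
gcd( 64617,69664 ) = 7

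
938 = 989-51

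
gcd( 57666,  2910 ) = 6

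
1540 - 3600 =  - 2060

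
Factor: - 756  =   - 2^2*3^3*7^1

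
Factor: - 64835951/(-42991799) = 37^1*4751^( - 1)*9049^( - 1)*1752323^1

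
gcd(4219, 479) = 1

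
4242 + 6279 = 10521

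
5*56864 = 284320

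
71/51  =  71/51 = 1.39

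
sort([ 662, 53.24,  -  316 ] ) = [ - 316, 53.24, 662 ] 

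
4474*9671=43268054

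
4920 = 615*8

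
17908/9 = 1989+7/9= 1989.78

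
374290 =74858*5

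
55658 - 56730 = -1072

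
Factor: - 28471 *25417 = -7^1*71^1*401^1*3631^1 = - 723647407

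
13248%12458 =790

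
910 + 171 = 1081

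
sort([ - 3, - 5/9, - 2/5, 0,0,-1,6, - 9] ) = [ - 9, - 3, - 1  ,  -  5/9, - 2/5, 0,0, 6] 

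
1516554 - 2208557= - 692003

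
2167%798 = 571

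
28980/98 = 295 +5/7 = 295.71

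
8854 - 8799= 55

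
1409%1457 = 1409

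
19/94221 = 1/4959 = 0.00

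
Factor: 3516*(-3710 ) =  - 13044360 = -2^3*3^1*5^1*7^1*53^1*293^1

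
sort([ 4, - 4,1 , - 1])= [- 4,  -  1,1,4] 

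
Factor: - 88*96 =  - 2^8*3^1*11^1 = -8448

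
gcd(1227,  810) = 3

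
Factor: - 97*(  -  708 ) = 2^2*3^1*59^1*97^1 = 68676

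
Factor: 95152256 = 2^7*743377^1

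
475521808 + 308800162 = 784321970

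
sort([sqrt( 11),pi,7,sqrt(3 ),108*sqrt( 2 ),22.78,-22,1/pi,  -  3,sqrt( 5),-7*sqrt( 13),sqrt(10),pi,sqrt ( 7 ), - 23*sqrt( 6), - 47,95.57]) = [ - 23*sqrt( 6 ), - 47, - 7*sqrt( 13 )  , - 22,  -  3,1/pi,sqrt( 3), sqrt( 5),sqrt( 7 ),pi, pi,sqrt( 10) , sqrt( 11 ),7, 22.78,95.57,108* sqrt(2)]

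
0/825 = 0 = 0.00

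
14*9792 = 137088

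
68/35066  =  34/17533 = 0.00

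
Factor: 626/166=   83^ (-1) * 313^1 = 313/83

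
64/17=64/17 = 3.76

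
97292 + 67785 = 165077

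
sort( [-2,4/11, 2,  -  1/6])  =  [ - 2, - 1/6,4/11,2 ] 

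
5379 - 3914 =1465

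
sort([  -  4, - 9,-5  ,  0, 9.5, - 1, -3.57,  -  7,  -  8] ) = [ - 9, - 8 , - 7,-5,-4, -3.57, - 1, 0, 9.5]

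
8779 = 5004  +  3775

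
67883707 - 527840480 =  - 459956773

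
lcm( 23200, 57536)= 1438400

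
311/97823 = 311/97823 = 0.00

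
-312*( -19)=5928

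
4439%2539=1900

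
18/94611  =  6/31537 = 0.00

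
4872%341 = 98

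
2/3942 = 1/1971 =0.00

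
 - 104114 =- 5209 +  - 98905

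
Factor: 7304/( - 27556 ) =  - 2^1 *11^1*83^( - 1 ) = -22/83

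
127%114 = 13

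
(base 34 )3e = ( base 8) 164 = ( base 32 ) 3k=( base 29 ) 40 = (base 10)116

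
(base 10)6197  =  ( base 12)3705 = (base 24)AI5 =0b1100000110101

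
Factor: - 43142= - 2^1*11^1*37^1*53^1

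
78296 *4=313184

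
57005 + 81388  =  138393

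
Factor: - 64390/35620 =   -  2^( - 1)*13^( - 1 )*47^1 = - 47/26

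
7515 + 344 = 7859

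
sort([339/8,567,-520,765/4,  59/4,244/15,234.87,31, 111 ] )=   [ - 520,59/4,244/15,31,339/8,111,765/4,234.87,567 ]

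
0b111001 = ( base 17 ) 36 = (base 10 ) 57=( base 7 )111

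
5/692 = 5/692=0.01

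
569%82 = 77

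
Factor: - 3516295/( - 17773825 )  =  5^( - 1 )*23^( - 1)*37^1*83^1*229^1*30911^( -1) = 703259/3554765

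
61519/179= 61519/179  =  343.68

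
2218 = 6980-4762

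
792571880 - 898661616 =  - 106089736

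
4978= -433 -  - 5411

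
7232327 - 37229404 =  - 29997077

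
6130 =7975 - 1845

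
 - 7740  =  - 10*774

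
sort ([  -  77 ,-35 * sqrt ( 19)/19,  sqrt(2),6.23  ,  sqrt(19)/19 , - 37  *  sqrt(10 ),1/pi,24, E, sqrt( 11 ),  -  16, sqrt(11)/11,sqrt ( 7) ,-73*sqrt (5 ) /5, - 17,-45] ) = [ - 37*sqrt( 10), - 77,  -  45, - 73 * sqrt( 5) /5, - 17 , - 16, - 35*sqrt(  19 )/19 , sqrt( 19 ) /19, sqrt( 11 )/11 , 1/pi,sqrt( 2 ), sqrt(7),E , sqrt ( 11) , 6.23, 24 ]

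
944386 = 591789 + 352597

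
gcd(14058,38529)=9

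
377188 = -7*( - 53884) 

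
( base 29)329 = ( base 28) 38e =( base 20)69a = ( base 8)5036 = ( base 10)2590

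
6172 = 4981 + 1191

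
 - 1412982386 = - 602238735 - 810743651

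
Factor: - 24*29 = -696= - 2^3*3^1*29^1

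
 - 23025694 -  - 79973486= 56947792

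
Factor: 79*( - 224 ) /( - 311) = 17696/311 =2^5*7^1*79^1*311^ ( - 1 ) 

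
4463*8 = 35704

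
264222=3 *88074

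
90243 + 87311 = 177554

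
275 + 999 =1274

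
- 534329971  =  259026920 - 793356891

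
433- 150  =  283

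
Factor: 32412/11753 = 2^2*3^1*7^(  -  1 )*23^(  -  1) * 37^1 = 444/161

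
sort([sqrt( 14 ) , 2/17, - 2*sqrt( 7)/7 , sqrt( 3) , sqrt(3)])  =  [-2 * sqrt( 7)/7,2/17, sqrt( 3) , sqrt(3), sqrt(14)] 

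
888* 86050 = 76412400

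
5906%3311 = 2595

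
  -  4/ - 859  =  4/859= 0.00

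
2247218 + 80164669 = 82411887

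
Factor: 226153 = 139^1*1627^1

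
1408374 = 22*64017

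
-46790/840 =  - 4679/84= -55.70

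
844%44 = 8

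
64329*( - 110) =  - 7076190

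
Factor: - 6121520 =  - 2^4*5^1*76519^1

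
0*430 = 0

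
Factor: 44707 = 13^1 * 19^1*181^1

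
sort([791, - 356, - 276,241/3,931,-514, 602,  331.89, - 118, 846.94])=[-514  , - 356,  -  276, - 118,241/3, 331.89, 602,791, 846.94,931]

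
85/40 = 17/8= 2.12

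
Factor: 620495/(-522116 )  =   - 2^( - 2)*5^1*7^( - 1 )*29^(- 1)*193^1=- 965/812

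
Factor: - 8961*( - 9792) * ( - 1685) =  - 147852198720  =  - 2^6*3^3*5^1 * 17^1 * 29^1*103^1*337^1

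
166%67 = 32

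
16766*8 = 134128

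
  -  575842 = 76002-651844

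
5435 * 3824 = 20783440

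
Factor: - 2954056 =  - 2^3*7^1*17^1*29^1*107^1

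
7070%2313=131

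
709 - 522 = 187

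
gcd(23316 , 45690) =6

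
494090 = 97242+396848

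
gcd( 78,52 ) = 26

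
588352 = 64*9193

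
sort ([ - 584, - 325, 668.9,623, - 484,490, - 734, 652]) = [  -  734, - 584, - 484, - 325,490,623, 652, 668.9 ]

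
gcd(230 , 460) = 230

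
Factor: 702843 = 3^1*234281^1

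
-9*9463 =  - 85167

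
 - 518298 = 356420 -874718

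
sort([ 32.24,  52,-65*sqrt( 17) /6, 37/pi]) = [-65 * sqrt( 17 ) /6,37/pi, 32.24, 52]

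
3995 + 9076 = 13071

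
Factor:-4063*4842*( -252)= 4957607592 = 2^3*3^4*7^1*17^1 * 239^1*269^1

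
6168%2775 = 618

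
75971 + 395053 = 471024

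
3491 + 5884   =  9375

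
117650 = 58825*2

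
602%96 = 26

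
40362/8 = 5045 + 1/4 = 5045.25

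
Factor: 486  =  2^1*3^5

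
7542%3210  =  1122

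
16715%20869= 16715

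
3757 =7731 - 3974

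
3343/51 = 3343/51=65.55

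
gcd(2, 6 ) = 2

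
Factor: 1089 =3^2 *11^2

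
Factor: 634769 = 283^1* 2243^1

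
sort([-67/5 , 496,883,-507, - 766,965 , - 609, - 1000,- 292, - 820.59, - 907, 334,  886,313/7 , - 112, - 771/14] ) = [ - 1000,-907,-820.59,-766, - 609, - 507, - 292,-112, - 771/14, - 67/5,313/7, 334, 496,883, 886,965 ] 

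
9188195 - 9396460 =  - 208265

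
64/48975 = 64/48975 = 0.00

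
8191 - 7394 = 797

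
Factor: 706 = 2^1 * 353^1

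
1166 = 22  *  53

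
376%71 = 21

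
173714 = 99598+74116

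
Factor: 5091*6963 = 35448633 = 3^2*11^1 * 211^1*1697^1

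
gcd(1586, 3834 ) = 2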